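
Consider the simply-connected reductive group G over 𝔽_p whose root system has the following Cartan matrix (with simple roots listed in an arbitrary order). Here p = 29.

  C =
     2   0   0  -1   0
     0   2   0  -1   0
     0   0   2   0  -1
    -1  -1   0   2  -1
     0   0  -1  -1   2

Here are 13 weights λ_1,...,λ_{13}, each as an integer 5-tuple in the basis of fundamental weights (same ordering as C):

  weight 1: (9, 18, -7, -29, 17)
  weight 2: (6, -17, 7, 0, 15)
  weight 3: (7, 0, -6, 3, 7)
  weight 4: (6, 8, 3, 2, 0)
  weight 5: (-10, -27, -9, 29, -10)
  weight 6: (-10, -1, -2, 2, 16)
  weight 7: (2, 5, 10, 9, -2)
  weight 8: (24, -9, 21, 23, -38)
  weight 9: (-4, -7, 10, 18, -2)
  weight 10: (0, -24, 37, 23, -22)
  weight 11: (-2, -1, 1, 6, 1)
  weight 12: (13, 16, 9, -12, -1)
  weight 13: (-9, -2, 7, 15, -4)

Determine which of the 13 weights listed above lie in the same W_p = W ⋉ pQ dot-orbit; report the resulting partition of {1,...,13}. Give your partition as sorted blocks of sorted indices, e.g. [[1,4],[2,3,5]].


Root system D_5: the 5×5 matrix C matches after relabeling.

Each λ_j+ρ reduced to Ā_29; 5-tuples below use C's row order:

    [1] (3, 6, 1, 0, 9)
    [2] (8, 1, 5, 4, 3)
    [3] (8, 1, 5, 4, 3)
    [4] (7, 9, 4, 3, 1)
    [5] (8, 1, 5, 4, 3)
    [6] (3, 6, 1, 0, 9)
    [7] (3, 6, 1, 0, 9)
    [8] (8, 1, 5, 4, 3)
    [9] (3, 6, 1, 0, 9)
    [10] (7, 9, 4, 3, 1)
    [11] (1, 0, 2, 6, 2)
    [12] (3, 6, 1, 0, 9)
    [13] (8, 1, 5, 4, 3)

Linkage partition of the 13 weights (4 classes, p=29):

[[1, 6, 7, 9, 12], [2, 3, 5, 8, 13], [4, 10], [11]]


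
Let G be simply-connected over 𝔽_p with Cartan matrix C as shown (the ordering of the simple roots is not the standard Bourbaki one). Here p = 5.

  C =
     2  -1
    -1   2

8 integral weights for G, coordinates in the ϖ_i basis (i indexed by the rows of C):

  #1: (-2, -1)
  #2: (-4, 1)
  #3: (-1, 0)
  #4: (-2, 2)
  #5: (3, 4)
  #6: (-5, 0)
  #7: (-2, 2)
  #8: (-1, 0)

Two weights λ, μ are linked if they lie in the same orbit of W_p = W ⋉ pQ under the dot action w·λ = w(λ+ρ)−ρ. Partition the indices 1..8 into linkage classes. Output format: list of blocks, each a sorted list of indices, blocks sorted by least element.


Root system A_2: the 2×2 matrix C matches after relabeling.

W_5-reps of the 8 weights in Ā_5 (same 2-coord order as C):

  1: (0, 1) · 2: (2, 1) · 3: (0, 1) · 4: (1, 2) · 5: (0, 1) · 6: (1, 3) · 7: (1, 2) · 8: (0, 1)

4 distinct reps among the 8 weights ⇒ 4 W_5-linkage classes:

[[1, 3, 5, 8], [2], [4, 7], [6]]


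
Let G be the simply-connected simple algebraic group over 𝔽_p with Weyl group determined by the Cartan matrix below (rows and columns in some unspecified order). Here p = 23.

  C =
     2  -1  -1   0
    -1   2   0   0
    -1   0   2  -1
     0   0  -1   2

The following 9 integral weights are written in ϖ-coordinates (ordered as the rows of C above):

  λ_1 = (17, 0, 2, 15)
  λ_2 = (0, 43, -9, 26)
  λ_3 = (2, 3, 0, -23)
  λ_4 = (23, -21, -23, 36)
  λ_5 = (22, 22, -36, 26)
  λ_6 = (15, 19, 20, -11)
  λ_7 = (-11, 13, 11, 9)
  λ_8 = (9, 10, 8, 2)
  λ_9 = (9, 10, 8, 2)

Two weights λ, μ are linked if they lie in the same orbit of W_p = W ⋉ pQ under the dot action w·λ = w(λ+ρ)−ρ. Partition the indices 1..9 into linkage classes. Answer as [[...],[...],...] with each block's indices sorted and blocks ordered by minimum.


Type A_4, rank 4, |W|=120; reorder rows/cols to standard.

Each λ_j+ρ reduced to Ā_23; 4-tuples below use C's row order:

  λ_1+ρ ↦ (4, 14, 3, 1) · λ_2+ρ ↦ (4, 14, 3, 1) · λ_3+ρ ↦ (4, 14, 3, 1) · λ_4+ρ ↦ (4, 14, 3, 1) · λ_5+ρ ↦ (0, 8, 0, 11) · λ_6+ρ ↦ (10, 1, 2, 7) · λ_7+ρ ↦ (10, 1, 2, 7) · λ_8+ρ ↦ (10, 1, 2, 7) · λ_9+ρ ↦ (10, 1, 2, 7)

Linkage partition of the 9 weights (3 classes, p=23):

[[1, 2, 3, 4], [5], [6, 7, 8, 9]]


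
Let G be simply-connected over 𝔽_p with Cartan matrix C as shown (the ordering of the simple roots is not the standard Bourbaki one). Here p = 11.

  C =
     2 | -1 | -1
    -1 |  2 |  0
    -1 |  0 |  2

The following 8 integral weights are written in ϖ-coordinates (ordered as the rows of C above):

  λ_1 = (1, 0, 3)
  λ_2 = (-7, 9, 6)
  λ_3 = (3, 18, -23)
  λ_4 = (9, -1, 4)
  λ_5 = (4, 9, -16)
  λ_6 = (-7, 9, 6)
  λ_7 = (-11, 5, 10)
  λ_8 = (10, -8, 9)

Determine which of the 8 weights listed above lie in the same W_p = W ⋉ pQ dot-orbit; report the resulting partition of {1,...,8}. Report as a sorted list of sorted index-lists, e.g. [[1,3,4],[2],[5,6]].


Dynkin diagram of C (from the 4 off-diagonal −1 entries): A_3.

Each λ_j+ρ reduced to Ā_11; 3-tuples below use C's row order:

  λ_1+ρ ↦ (2, 1, 4) · λ_2+ρ ↦ (6, 4, 1) · λ_3+ρ ↦ (1, 3, 0) · λ_4+ρ ↦ (6, 4, 1) · λ_5+ρ ↦ (6, 4, 1) · λ_6+ρ ↦ (6, 4, 1) · λ_7+ρ ↦ (6, 4, 1) · λ_8+ρ ↦ (1, 3, 0)

These 8 weights hit 3 W_11-dot-orbits; sizes (1, 5, 2):

[[1], [2, 4, 5, 6, 7], [3, 8]]


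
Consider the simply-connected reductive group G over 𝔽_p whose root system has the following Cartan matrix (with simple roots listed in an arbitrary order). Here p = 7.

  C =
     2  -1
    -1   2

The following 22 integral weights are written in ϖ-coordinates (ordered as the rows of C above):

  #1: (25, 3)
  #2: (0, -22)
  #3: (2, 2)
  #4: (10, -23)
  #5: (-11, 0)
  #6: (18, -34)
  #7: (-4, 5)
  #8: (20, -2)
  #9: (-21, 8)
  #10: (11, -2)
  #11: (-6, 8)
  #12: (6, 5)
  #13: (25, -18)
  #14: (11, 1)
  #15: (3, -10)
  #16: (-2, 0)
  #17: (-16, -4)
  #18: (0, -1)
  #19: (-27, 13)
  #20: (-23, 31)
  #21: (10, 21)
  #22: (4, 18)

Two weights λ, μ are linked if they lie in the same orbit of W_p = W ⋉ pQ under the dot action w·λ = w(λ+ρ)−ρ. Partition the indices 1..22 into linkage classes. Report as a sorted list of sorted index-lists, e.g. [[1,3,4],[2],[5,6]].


Type A_2, rank 2, |W|=6; reorder rows/cols to standard.

Alcove-folded reps (p=7, 22 weights, presented ϖ-order):

  1: (3, 2);  2: (1, 0);  3: (3, 3);  4: (3, 3);  5: (2, 4);  6: (0, 5);  7: (3, 3);  8: (1, 0);  9: (2, 4);  10: (2, 4);  11: (3, 2);  12: (1, 0);  13: (3, 2);  14: (0, 5);  15: (3, 2);  16: (1, 0);  17: (3, 3);  18: (1, 0);  19: (2, 0);  20: (3, 3);  21: (2, 4);  22: (3, 2)

Grouping the 22 weights by Ā_7-representative: 6 linkage classes.

[[1, 11, 13, 15, 22], [2, 8, 12, 16, 18], [3, 4, 7, 17, 20], [5, 9, 10, 21], [6, 14], [19]]


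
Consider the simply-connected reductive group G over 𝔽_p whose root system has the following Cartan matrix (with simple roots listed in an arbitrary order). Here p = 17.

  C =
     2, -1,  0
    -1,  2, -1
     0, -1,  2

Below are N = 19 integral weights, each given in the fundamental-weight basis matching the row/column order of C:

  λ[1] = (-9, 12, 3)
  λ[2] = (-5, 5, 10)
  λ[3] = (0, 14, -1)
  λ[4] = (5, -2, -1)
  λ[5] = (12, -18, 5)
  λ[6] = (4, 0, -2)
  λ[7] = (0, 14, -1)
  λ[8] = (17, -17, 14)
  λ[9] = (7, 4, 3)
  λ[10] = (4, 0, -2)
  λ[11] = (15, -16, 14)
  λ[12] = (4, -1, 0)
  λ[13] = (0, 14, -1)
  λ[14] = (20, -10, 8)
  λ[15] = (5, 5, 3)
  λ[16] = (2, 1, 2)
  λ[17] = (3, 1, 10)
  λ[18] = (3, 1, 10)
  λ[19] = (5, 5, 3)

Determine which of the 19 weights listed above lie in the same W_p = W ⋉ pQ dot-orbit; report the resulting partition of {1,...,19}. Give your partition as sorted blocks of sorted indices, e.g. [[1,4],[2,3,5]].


Cartan matrix: type A_3 (|W|=24); un-permuting the 3 rows.

W_17-reps of the 19 weights in Ā_17 (same 3-coord order as C):

  1: (8, 5, 4);  2: (4, 2, 11);  3: (1, 15, 0);  4: (5, 0, 1);  5: (4, 2, 11);  6: (5, 0, 1);  7: (1, 15, 0);  8: (1, 15, 0);  9: (8, 5, 4);  10: (5, 0, 1);  11: (1, 15, 0);  12: (5, 0, 1);  13: (1, 15, 0);  14: (8, 5, 4);  15: (6, 6, 4);  16: (3, 2, 3);  17: (4, 2, 11);  18: (4, 2, 11);  19: (6, 6, 4)

Grouping the 19 weights by Ā_17-representative: 6 linkage classes.

[[1, 9, 14], [2, 5, 17, 18], [3, 7, 8, 11, 13], [4, 6, 10, 12], [15, 19], [16]]


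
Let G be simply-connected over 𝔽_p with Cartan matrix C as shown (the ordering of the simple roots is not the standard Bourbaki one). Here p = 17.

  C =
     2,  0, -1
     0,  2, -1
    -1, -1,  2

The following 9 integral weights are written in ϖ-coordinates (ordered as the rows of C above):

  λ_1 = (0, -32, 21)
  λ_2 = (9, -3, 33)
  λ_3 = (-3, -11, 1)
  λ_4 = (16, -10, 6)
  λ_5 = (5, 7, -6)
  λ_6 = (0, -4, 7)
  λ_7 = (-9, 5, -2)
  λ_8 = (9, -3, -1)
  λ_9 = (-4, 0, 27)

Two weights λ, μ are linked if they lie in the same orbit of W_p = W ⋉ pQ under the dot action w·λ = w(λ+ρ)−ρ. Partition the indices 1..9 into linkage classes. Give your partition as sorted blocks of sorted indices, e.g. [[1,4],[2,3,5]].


Cartan matrix: type A_3 (|W|=24); un-permuting the 3 rows.

Each λ_j+ρ reduced to Ā_17; 3-tuples below use C's row order:

    [1] (1, 3, 5)
    [2] (8, 0, 2)
    [3] (8, 0, 2)
    [4] (8, 0, 2)
    [5] (1, 3, 5)
    [6] (1, 3, 5)
    [7] (1, 3, 5)
    [8] (8, 0, 2)
    [9] (1, 3, 5)

Grouping the 9 weights by Ā_17-representative: 2 linkage classes.

[[1, 5, 6, 7, 9], [2, 3, 4, 8]]


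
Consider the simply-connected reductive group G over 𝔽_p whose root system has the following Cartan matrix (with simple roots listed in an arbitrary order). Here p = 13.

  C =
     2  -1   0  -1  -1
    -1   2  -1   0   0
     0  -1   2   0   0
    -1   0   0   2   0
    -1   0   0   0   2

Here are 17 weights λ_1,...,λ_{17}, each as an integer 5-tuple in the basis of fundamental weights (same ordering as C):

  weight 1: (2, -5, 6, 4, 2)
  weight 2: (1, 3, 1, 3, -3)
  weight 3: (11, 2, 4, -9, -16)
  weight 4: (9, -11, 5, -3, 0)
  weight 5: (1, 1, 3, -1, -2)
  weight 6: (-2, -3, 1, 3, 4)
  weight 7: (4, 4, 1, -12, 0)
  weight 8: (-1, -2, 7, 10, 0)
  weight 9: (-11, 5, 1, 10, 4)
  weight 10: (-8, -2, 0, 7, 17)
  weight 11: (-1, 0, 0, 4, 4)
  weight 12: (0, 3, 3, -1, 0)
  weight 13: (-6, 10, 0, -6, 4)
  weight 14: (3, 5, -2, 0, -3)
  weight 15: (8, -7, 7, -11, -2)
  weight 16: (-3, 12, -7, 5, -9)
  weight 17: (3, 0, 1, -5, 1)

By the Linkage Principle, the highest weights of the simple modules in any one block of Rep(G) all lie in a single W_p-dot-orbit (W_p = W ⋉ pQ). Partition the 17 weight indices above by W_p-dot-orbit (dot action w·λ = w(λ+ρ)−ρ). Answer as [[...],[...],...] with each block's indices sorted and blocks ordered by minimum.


D_5 Cartan matrix, 5 simple roots permuted; ρ=(1,1,1,1,1).

Ā_13 reps of the 17 weights (D_5, coords as presented):

  λ_1 → (0, 1, 2, 4, 2);  λ_2 → (0, 1, 2, 4, 2);  λ_3 → (2, 0, 1, 1, 2);  λ_4 → (1, 2, 4, 0, 1);  λ_5 → (1, 2, 4, 0, 1);  λ_6 → (2, 0, 1, 1, 2);  λ_7 → (0, 1, 1, 5, 5);  λ_8 → (0, 1, 1, 5, 5);  λ_9 → (1, 1, 2, 1, 5);  λ_10 → (0, 1, 1, 5, 5);  λ_11 → (0, 1, 1, 5, 5);  λ_12 → (1, 2, 4, 0, 1);  λ_13 → (0, 1, 1, 5, 5);  λ_14 → (2, 0, 1, 1, 2);  λ_15 → (1, 1, 0, 1, 6);  λ_16 → (0, 1, 2, 4, 2);  λ_17 → (0, 1, 2, 4, 2)

Linkage partition of the 17 weights (6 classes, p=13):

[[1, 2, 16, 17], [3, 6, 14], [4, 5, 12], [7, 8, 10, 11, 13], [9], [15]]


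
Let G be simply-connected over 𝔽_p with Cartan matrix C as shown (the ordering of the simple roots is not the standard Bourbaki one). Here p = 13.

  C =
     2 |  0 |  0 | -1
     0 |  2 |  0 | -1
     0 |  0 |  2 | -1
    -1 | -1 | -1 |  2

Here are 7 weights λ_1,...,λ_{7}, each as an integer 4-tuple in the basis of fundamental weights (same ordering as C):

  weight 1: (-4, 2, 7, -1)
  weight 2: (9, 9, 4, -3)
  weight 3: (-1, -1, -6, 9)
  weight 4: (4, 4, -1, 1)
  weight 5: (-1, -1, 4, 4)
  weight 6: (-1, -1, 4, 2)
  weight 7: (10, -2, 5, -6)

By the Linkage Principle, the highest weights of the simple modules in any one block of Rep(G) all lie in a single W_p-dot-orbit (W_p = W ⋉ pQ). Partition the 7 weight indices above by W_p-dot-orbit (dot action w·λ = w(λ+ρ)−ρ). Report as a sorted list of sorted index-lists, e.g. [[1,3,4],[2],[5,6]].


D_4 Cartan matrix, 4 simple roots permuted; ρ=(1,1,1,1).

Folding the 7 weights λ_j+ρ into Ā_13 (reps in the given 4-coord order):

  λ_1 → (0, 0, 5, 3) · λ_2 → (0, 0, 5, 3) · λ_3 → (0, 0, 5, 3) · λ_4 → (5, 5, 0, 1) · λ_5 → (0, 0, 5, 3) · λ_6 → (0, 0, 5, 3) · λ_7 → (5, 5, 0, 1)

The 7 indices split into 2 linkage classes (same alcove rep ⇔ same W_13-dot-orbit):

[[1, 2, 3, 5, 6], [4, 7]]


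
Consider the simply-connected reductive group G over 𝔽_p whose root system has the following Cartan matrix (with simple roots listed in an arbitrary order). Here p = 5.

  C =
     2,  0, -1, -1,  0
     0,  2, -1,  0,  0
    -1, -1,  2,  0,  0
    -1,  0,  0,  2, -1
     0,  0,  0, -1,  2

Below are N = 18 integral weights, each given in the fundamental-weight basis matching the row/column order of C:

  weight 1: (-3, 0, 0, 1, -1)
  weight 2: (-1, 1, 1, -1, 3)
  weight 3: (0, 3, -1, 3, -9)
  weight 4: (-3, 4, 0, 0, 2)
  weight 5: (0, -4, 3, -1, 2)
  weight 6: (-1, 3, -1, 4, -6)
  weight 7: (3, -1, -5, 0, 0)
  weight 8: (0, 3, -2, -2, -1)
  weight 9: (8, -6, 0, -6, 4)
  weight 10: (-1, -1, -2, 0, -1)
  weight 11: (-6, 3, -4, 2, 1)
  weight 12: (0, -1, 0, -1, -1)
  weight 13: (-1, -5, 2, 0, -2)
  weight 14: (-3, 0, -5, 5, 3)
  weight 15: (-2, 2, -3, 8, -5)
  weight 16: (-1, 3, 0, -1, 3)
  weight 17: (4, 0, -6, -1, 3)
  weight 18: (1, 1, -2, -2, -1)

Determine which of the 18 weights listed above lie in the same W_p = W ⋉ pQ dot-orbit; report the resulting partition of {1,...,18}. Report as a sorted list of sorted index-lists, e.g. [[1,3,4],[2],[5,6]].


Root system A_5: the 5×5 matrix C matches after relabeling.

Each λ_j+ρ reduced to Ā_5; 5-tuples below use C's row order:

  λ_1 → (1, 0, 1, 0, 0);  λ_2 → (0, 1, 1, 0, 1);  λ_3 → (0, 3, 0, 1, 0);  λ_4 → (0, 1, 1, 0, 1);  λ_5 → (1, 0, 1, 0, 0);  λ_6 → (0, 0, 0, 0, 1);  λ_7 → (0, 3, 0, 1, 0);  λ_8 → (0, 3, 0, 1, 0);  λ_9 → (0, 0, 0, 0, 1);  λ_10 → (0, 0, 1, 0, 0);  λ_11 → (1, 0, 1, 0, 0);  λ_12 → (1, 0, 1, 0, 0);  λ_13 → (0, 3, 0, 1, 0);  λ_14 → (0, 3, 0, 1, 0);  λ_15 → (1, 1, 2, 1, 0);  λ_16 → (0, 0, 1, 0, 0);  λ_17 → (0, 0, 1, 0, 0);  λ_18 → (0, 1, 1, 0, 1)

6 distinct reps among the 18 weights ⇒ 6 W_5-linkage classes:

[[1, 5, 11, 12], [2, 4, 18], [3, 7, 8, 13, 14], [6, 9], [10, 16, 17], [15]]


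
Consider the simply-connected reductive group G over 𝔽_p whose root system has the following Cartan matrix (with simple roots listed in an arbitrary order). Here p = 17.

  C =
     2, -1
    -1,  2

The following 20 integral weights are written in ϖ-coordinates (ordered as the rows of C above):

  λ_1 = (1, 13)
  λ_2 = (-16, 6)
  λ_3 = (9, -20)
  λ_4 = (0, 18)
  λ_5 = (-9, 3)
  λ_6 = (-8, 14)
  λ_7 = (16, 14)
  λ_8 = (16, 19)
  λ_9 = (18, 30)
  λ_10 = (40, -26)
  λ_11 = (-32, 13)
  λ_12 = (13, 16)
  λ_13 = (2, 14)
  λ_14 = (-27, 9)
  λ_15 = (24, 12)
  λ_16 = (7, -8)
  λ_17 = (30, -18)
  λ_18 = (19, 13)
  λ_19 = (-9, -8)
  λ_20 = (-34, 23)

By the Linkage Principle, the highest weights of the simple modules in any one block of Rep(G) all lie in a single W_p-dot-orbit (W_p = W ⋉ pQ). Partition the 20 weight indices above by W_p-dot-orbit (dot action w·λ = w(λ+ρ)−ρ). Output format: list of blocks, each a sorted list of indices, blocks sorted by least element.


Root system A_2: the 2×2 matrix C matches after relabeling.

Each λ_j+ρ reduced to Ā_17; 2-tuples below use C's row order:

  λ_1+ρ ↦ (2, 14)
  λ_2+ρ ↦ (7, 8)
  λ_3+ρ ↦ (7, 8)
  λ_4+ρ ↦ (2, 14)
  λ_5+ρ ↦ (4, 4)
  λ_6+ρ ↦ (7, 8)
  λ_7+ρ ↦ (2, 0)
  λ_8+ρ ↦ (0, 3)
  λ_9+ρ ↦ (2, 14)
  λ_10+ρ ↦ (1, 7)
  λ_11+ρ ↦ (0, 3)
  λ_12+ρ ↦ (0, 3)
  λ_13+ρ ↦ (2, 14)
  λ_14+ρ ↦ (1, 7)
  λ_15+ρ ↦ (4, 4)
  λ_16+ρ ↦ (1, 7)
  λ_17+ρ ↦ (0, 3)
  λ_18+ρ ↦ (0, 3)
  λ_19+ρ ↦ (7, 8)
  λ_20+ρ ↦ (1, 7)

These 20 weights hit 6 W_17-dot-orbits; sizes (4, 4, 2, 1, 5, 4):

[[1, 4, 9, 13], [2, 3, 6, 19], [5, 15], [7], [8, 11, 12, 17, 18], [10, 14, 16, 20]]


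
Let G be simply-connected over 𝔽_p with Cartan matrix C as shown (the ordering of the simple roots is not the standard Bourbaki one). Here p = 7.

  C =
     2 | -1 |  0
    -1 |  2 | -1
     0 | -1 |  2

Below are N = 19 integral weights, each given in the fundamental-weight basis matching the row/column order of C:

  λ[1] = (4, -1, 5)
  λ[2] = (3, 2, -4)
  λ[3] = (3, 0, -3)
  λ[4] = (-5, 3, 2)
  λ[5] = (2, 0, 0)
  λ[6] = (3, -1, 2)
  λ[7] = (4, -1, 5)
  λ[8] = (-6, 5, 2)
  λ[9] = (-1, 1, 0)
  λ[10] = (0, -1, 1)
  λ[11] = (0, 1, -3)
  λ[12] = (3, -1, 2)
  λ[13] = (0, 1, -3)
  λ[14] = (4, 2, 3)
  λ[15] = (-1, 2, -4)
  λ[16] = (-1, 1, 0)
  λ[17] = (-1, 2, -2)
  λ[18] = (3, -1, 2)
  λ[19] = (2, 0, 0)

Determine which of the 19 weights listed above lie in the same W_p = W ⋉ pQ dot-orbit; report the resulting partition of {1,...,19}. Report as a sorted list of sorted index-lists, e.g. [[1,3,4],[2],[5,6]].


C ↔ A_3 under row/col permutation; |W(A_3)| = 24.

λ_j+ρ reflected into Ā_7 (⟨·,θ^∨⟩≤7); 3-tuples as given:

  λ_1 → (1, 0, 2)
  λ_2 → (4, 0, 3)
  λ_3 → (3, 1, 1)
  λ_4 → (4, 0, 3)
  λ_5 → (3, 1, 1)
  λ_6 → (4, 0, 3)
  λ_7 → (1, 0, 2)
  λ_8 → (3, 1, 1)
  λ_9 → (0, 2, 1)
  λ_10 → (1, 0, 2)
  λ_11 → (1, 0, 2)
  λ_12 → (4, 0, 3)
  λ_13 → (1, 0, 2)
  λ_14 → (0, 2, 1)
  λ_15 → (0, 0, 3)
  λ_16 → (0, 2, 1)
  λ_17 → (0, 2, 1)
  λ_18 → (4, 0, 3)
  λ_19 → (3, 1, 1)

Partition of {1..19} into 5 W_7-dot-orbits:

[[1, 7, 10, 11, 13], [2, 4, 6, 12, 18], [3, 5, 8, 19], [9, 14, 16, 17], [15]]


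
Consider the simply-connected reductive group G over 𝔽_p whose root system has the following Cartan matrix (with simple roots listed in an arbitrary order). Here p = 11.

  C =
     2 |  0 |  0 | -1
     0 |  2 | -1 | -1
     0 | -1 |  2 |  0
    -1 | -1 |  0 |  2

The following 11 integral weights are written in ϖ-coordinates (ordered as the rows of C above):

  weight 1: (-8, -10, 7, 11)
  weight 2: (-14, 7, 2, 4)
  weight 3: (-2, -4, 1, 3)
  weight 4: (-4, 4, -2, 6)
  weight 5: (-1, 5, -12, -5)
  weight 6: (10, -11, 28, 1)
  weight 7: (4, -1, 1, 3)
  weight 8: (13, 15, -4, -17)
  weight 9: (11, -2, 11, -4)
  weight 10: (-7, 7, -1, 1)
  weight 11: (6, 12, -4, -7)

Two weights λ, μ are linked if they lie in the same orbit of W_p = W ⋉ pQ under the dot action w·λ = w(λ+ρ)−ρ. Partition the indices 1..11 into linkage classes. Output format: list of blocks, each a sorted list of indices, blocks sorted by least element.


C ↔ A_4 under row/col permutation; |W(A_4)| = 120.

W_11-reps of the 11 weights in Ā_11 (same 4-coord order as C):

  1: (2, 4, 0, 4)
  2: (0, 2, 0, 6)
  3: (1, 2, 1, 0)
  4: (2, 4, 0, 4)
  5: (5, 0, 2, 4)
  6: (1, 2, 1, 0)
  7: (5, 0, 2, 4)
  8: (0, 2, 0, 6)
  9: (1, 2, 1, 0)
  10: (2, 4, 0, 4)
  11: (2, 4, 0, 4)

The 11 indices split into 4 linkage classes (same alcove rep ⇔ same W_11-dot-orbit):

[[1, 4, 10, 11], [2, 8], [3, 6, 9], [5, 7]]


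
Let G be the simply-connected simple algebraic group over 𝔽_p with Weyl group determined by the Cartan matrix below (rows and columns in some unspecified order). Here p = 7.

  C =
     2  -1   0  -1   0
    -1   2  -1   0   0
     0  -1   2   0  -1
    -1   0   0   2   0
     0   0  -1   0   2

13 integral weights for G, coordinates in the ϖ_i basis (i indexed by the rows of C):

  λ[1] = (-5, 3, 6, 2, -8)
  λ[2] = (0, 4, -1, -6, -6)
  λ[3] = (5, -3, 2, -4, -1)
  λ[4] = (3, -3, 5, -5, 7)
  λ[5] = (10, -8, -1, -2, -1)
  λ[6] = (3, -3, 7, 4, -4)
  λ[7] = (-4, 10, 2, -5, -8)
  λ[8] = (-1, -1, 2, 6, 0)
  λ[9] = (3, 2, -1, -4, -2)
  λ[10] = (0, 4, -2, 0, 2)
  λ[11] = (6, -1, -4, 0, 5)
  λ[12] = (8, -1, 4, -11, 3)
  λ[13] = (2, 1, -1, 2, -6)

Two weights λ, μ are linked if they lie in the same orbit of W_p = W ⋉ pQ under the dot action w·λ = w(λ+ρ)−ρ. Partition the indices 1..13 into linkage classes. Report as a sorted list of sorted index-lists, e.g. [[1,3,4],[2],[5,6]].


Root system A_5: the 5×5 matrix C matches after relabeling.

Each λ_j+ρ reduced to Ā_7; 5-tuples below use C's row order:

    1: (0, 0, 0, 3, 3)
    2: (0, 4, 1, 1, 0)
    3: (1, 2, 1, 3, 0)
    4: (0, 3, 1, 2, 1)
    5: (0, 0, 0, 3, 3)
    6: (0, 1, 1, 2, 3)
    7: (0, 0, 0, 3, 3)
    8: (0, 0, 0, 3, 3)
    9: (1, 2, 1, 3, 0)
    10: (0, 4, 1, 1, 0)
    11: (1, 2, 1, 3, 0)
    12: (0, 1, 1, 2, 3)
    13: (0, 3, 1, 2, 1)

These 13 weights hit 5 W_7-dot-orbits; sizes (4, 2, 3, 2, 2):

[[1, 5, 7, 8], [2, 10], [3, 9, 11], [4, 13], [6, 12]]


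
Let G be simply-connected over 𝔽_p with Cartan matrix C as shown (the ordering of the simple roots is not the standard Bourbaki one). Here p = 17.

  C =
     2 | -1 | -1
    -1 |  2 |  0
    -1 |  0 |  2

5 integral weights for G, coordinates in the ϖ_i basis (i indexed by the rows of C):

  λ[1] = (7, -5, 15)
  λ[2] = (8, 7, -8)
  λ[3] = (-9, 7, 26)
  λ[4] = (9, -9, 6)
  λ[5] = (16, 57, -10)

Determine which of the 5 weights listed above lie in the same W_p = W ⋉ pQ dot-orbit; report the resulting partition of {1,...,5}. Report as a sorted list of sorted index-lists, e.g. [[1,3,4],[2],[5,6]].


C ↔ A_3 under row/col permutation; |W(A_3)| = 24.

W_17-reps of the 5 weights in Ā_17 (same 3-coord order as C):

  [1] (1, 3, 9) · [2] (2, 8, 7) · [3] (2, 8, 7) · [4] (2, 8, 7) · [5] (2, 8, 7)

Partition of {1..5} into 2 W_17-dot-orbits:

[[1], [2, 3, 4, 5]]


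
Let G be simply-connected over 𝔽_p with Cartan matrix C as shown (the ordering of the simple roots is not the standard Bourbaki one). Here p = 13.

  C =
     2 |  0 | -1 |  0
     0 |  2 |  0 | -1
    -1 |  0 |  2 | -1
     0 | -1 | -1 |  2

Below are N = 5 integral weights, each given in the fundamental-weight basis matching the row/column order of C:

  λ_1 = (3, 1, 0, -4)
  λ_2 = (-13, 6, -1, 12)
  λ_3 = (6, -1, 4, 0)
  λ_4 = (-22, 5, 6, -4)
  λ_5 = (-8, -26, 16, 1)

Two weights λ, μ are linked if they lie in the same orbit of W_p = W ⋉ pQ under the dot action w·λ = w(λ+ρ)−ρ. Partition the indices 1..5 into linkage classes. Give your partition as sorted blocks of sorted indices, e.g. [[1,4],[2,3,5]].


Dynkin diagram of C (from the 6 off-diagonal −1 entries): A_4.

λ_j+ρ reflected into Ā_13 (⟨·,θ^∨⟩≤13); 4-tuples as given:

  λ_1+ρ ↦ (2, 1, 2, 0)
  λ_2+ρ ↦ (7, 0, 5, 1)
  λ_3+ρ ↦ (7, 0, 5, 1)
  λ_4+ρ ↦ (3, 3, 1, 2)
  λ_5+ρ ↦ (2, 6, 1, 0)

These 5 weights hit 4 W_13-dot-orbits; sizes (1, 2, 1, 1):

[[1], [2, 3], [4], [5]]


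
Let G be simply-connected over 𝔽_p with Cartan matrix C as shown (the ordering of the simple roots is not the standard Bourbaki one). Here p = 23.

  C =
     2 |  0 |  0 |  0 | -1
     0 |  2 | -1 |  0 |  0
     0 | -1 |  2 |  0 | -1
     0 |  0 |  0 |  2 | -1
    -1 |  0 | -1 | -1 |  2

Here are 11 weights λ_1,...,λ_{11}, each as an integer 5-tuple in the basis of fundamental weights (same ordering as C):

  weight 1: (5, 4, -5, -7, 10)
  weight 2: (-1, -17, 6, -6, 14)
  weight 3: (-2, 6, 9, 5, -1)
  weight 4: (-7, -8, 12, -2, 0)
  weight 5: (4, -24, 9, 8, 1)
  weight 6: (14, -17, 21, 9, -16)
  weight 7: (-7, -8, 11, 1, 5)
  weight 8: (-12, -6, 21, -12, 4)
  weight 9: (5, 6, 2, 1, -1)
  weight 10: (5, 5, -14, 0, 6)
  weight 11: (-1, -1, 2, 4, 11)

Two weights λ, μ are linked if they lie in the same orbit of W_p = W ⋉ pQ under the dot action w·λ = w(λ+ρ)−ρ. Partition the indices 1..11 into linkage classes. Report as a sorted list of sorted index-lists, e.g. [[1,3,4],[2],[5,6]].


Root system D_5: the 5×5 matrix C matches after relabeling.

Ā_23 reps of the 11 weights (D_5, coords as presented):

  [1] (6, 1, 4, 6, 1) · [2] (0, 7, 0, 5, 1) · [3] (0, 7, 0, 5, 1) · [4] (0, 7, 0, 5, 1) · [5] (6, 7, 3, 2, 0) · [6] (0, 7, 0, 5, 1) · [7] (6, 7, 3, 2, 0) · [8] (6, 1, 4, 6, 1) · [9] (6, 7, 3, 2, 0) · [10] (0, 7, 0, 5, 1) · [11] (0, 9, 0, 5, 3)

Linkage partition of the 11 weights (4 classes, p=23):

[[1, 8], [2, 3, 4, 6, 10], [5, 7, 9], [11]]


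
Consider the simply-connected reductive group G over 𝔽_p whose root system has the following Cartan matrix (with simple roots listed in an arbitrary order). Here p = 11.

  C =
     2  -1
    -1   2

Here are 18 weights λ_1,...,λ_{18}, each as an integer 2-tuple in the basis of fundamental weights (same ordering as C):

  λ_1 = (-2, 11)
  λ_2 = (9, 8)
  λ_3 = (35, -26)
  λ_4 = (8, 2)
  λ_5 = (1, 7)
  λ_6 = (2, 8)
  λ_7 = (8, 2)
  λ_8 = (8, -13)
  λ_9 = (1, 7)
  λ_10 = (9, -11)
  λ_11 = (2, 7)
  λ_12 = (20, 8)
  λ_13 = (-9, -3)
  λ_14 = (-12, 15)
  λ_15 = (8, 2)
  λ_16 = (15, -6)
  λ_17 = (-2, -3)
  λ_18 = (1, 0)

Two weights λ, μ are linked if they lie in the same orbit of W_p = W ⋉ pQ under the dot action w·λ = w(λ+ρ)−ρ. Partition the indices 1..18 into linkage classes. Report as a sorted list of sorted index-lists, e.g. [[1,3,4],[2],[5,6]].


Dynkin diagram of C (from the 2 off-diagonal −1 entries): A_2.

Alcove-folded reps (p=11, 18 weights, presented ϖ-order):

  [1] (0, 10) · [2] (2, 1) · [3] (3, 8) · [4] (8, 2) · [5] (2, 8) · [6] (2, 8) · [7] (8, 2) · [8] (2, 8) · [9] (2, 8) · [10] (0, 10) · [11] (3, 8) · [12] (8, 2) · [13] (2, 8) · [14] (6, 0) · [15] (8, 2) · [16] (6, 0) · [17] (2, 1) · [18] (2, 1)

Partition of {1..18} into 6 W_11-dot-orbits:

[[1, 10], [2, 17, 18], [3, 11], [4, 7, 12, 15], [5, 6, 8, 9, 13], [14, 16]]


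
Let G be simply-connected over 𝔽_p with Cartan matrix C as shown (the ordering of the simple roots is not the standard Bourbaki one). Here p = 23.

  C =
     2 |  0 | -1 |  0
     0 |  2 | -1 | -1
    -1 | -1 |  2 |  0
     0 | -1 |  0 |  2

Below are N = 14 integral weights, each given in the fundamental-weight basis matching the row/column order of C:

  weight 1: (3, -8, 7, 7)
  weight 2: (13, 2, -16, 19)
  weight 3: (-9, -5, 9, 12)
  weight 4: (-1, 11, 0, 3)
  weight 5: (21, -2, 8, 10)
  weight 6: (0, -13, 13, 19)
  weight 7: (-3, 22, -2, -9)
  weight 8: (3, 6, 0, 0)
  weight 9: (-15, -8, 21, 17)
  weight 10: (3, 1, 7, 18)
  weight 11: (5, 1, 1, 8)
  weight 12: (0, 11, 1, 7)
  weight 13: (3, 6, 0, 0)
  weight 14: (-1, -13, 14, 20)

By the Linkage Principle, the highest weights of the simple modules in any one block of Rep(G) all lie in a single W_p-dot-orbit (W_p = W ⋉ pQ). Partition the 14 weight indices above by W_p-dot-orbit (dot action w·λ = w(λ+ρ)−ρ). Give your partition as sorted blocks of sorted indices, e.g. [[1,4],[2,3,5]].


Type A_4, rank 4, |W|=120; reorder rows/cols to standard.

Each λ_j+ρ reduced to Ā_23; 4-tuples below use C's row order:

  λ_1+ρ ↦ (4, 7, 1, 1) · λ_2+ρ ↦ (1, 12, 2, 8) · λ_3+ρ ↦ (6, 2, 2, 9) · λ_4+ρ ↦ (0, 12, 1, 4) · λ_5+ρ ↦ (4, 7, 1, 1) · λ_6+ρ ↦ (1, 12, 2, 8) · λ_7+ρ ↦ (1, 12, 2, 8) · λ_8+ρ ↦ (4, 7, 1, 1) · λ_9+ρ ↦ (4, 7, 1, 1) · λ_10+ρ ↦ (6, 2, 2, 9) · λ_11+ρ ↦ (6, 2, 2, 9) · λ_12+ρ ↦ (1, 12, 2, 8) · λ_13+ρ ↦ (4, 7, 1, 1) · λ_14+ρ ↦ (1, 12, 2, 8)

Partition of {1..14} into 4 W_23-dot-orbits:

[[1, 5, 8, 9, 13], [2, 6, 7, 12, 14], [3, 10, 11], [4]]


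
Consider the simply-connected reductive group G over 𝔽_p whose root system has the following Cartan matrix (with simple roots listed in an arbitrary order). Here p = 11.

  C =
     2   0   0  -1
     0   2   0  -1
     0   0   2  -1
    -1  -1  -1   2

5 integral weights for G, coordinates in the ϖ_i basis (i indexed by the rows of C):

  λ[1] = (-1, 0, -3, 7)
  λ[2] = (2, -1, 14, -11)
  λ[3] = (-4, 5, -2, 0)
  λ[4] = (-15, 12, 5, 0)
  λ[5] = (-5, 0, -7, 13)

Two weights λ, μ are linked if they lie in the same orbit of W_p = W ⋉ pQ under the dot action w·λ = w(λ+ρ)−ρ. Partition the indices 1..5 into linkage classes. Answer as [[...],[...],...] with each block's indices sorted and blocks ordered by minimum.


C ↔ D_4 under row/col permutation; |W(D_4)| = 192.

Each λ_j+ρ reduced to Ā_11; 4-tuples below use C's row order:

  [1] (0, 1, 2, 2);  [2] (0, 3, 2, 1);  [3] (0, 3, 2, 1);  [4] (0, 1, 2, 2);  [5] (0, 3, 2, 1)

2 distinct reps among the 5 weights ⇒ 2 W_11-linkage classes:

[[1, 4], [2, 3, 5]]


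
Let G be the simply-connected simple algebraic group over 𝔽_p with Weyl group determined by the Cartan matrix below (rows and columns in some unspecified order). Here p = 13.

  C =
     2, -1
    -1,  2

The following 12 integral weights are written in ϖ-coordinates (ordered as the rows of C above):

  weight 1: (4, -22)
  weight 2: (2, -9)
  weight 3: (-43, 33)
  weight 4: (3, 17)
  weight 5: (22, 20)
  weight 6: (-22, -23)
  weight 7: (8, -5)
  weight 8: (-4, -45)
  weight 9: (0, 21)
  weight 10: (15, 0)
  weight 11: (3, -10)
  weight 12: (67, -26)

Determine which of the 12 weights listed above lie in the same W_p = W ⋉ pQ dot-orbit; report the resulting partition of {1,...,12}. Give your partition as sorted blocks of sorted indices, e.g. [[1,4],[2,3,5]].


C ↔ A_2 under row/col permutation; |W(A_2)| = 6.

Ā_13 reps of the 12 weights (A_2, coords as presented):

  λ_1 → (5, 3) · λ_2 → (5, 3) · λ_3 → (5, 3) · λ_4 → (5, 4) · λ_5 → (5, 3) · λ_6 → (5, 4) · λ_7 → (5, 4) · λ_8 → (5, 3) · λ_9 → (9, 3) · λ_10 → (9, 3) · λ_11 → (5, 4) · λ_12 → (9, 3)

3 distinct reps among the 12 weights ⇒ 3 W_13-linkage classes:

[[1, 2, 3, 5, 8], [4, 6, 7, 11], [9, 10, 12]]


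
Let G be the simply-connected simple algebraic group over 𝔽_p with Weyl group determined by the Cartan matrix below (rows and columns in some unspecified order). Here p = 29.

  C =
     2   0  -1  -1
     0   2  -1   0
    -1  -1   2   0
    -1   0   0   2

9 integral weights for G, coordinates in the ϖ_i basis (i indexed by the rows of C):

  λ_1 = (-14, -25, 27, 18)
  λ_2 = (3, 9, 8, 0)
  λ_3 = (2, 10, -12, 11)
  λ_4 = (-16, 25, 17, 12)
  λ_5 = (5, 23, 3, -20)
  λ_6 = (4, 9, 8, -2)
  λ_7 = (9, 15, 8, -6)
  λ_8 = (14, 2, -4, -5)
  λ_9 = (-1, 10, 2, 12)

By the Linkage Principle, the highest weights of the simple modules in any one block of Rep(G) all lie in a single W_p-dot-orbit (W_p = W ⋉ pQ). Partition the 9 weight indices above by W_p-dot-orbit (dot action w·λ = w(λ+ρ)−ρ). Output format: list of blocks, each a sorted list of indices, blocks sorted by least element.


A_4 Cartan matrix, 4 simple roots permuted; ρ=(1,1,1,1).

W_29-reps of the 9 weights in Ā_29 (same 4-coord order as C):

  [1] (4, 10, 9, 1) · [2] (4, 10, 9, 1) · [3] (8, 0, 3, 4) · [4] (0, 11, 3, 13) · [5] (4, 10, 9, 1) · [6] (4, 10, 9, 1) · [7] (4, 10, 9, 1) · [8] (8, 0, 3, 4) · [9] (0, 11, 3, 13)

Partition of {1..9} into 3 W_29-dot-orbits:

[[1, 2, 5, 6, 7], [3, 8], [4, 9]]


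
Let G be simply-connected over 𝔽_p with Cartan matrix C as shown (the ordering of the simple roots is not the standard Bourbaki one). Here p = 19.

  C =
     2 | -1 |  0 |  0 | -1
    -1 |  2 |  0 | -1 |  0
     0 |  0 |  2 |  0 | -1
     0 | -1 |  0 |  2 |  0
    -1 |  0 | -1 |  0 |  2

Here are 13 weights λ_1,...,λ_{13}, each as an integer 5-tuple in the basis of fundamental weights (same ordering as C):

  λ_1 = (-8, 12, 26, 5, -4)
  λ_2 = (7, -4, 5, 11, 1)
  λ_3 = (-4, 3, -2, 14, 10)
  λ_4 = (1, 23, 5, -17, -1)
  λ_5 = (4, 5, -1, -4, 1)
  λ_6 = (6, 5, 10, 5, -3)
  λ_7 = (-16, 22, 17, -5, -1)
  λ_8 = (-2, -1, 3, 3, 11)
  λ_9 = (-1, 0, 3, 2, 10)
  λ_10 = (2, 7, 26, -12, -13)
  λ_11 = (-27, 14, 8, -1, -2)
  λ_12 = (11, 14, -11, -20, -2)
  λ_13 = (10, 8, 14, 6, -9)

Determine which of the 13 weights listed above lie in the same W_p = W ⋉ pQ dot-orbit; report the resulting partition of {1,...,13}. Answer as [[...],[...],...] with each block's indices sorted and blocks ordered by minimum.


C ↔ A_5 under row/col permutation; |W(A_5)| = 720.

Folding the 13 weights λ_j+ρ into Ā_19 (reps in the given 5-coord order):

  1: (5, 3, 0, 3, 2)
  2: (5, 3, 0, 3, 2)
  3: (3, 1, 7, 7, 0)
  4: (5, 3, 0, 3, 2)
  5: (5, 3, 0, 3, 2)
  6: (5, 3, 0, 3, 2)
  7: (0, 1, 4, 3, 11)
  8: (0, 1, 4, 3, 11)
  9: (0, 1, 4, 3, 11)
  10: (3, 1, 7, 7, 0)
  11: (3, 1, 7, 7, 0)
  12: (3, 1, 7, 7, 0)
  13: (3, 1, 7, 7, 0)

3 distinct reps among the 13 weights ⇒ 3 W_19-linkage classes:

[[1, 2, 4, 5, 6], [3, 10, 11, 12, 13], [7, 8, 9]]


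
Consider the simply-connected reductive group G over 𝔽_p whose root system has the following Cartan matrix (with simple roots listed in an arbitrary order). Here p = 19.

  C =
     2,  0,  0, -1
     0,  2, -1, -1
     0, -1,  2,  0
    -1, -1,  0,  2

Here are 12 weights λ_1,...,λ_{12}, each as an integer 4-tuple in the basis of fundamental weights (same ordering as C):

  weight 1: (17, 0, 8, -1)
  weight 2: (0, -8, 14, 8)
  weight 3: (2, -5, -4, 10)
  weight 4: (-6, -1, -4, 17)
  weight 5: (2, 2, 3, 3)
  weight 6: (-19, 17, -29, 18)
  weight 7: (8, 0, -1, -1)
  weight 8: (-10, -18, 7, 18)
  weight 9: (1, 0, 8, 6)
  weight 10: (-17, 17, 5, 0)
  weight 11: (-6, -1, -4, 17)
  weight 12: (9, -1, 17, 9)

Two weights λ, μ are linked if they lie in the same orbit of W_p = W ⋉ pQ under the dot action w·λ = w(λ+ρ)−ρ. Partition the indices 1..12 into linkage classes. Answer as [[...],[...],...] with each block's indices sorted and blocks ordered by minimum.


Root system A_4: the 4×4 matrix C matches after relabeling.

Alcove-folded reps (p=19, 12 weights, presented ϖ-order):

    [1] (9, 1, 0, 0)
    [2] (1, 7, 8, 2)
    [3] (3, 3, 4, 4)
    [4] (5, 3, 0, 10)
    [5] (3, 3, 4, 4)
    [6] (9, 1, 0, 0)
    [7] (9, 1, 0, 0)
    [8] (2, 1, 9, 7)
    [9] (2, 1, 9, 7)
    [10] (5, 3, 0, 10)
    [11] (5, 3, 0, 10)
    [12] (9, 1, 0, 0)

Partition of {1..12} into 5 W_19-dot-orbits:

[[1, 6, 7, 12], [2], [3, 5], [4, 10, 11], [8, 9]]


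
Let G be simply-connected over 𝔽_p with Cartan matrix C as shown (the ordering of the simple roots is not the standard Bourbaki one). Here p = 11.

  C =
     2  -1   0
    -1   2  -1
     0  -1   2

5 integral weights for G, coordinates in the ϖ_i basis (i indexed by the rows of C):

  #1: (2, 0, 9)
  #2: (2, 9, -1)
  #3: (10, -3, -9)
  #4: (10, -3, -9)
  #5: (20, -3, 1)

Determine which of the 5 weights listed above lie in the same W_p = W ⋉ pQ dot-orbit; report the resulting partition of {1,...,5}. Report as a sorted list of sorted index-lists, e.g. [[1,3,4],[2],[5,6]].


Cartan matrix: type A_3 (|W|=24); un-permuting the 3 rows.

Each λ_j+ρ reduced to Ā_11; 3-tuples below use C's row order:

  λ_1 → (0, 1, 7);  λ_2 → (1, 8, 2);  λ_3 → (1, 8, 2);  λ_4 → (1, 8, 2);  λ_5 → (1, 8, 2)

The 5 indices split into 2 linkage classes (same alcove rep ⇔ same W_11-dot-orbit):

[[1], [2, 3, 4, 5]]


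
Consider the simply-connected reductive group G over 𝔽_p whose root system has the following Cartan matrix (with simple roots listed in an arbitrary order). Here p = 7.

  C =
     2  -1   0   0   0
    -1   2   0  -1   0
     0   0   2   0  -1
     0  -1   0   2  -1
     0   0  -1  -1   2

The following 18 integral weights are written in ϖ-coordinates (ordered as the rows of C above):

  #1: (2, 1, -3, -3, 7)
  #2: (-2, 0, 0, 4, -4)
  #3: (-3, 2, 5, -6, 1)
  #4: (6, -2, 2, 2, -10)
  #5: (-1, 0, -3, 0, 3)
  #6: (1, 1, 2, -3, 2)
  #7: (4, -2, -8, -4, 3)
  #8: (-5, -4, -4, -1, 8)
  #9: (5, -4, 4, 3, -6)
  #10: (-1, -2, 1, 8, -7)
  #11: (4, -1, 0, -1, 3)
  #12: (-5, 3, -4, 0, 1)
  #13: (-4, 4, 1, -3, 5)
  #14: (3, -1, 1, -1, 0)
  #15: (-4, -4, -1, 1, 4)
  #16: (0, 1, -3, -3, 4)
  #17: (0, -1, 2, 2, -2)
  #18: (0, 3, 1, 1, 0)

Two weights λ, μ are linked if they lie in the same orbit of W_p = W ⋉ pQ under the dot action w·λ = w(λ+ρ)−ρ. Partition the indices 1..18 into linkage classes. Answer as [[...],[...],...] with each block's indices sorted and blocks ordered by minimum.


Root system A_5: the 5×5 matrix C matches after relabeling.

Alcove-folded reps (p=7, 18 weights, presented ϖ-order):

  λ_1+ρ ↦ (0, 1, 2, 1, 2)
  λ_2+ρ ↦ (1, 0, 2, 2, 1)
  λ_3+ρ ↦ (1, 0, 2, 2, 1)
  λ_4+ρ ↦ (2, 1, 0, 3, 1)
  λ_5+ρ ↦ (0, 1, 2, 1, 2)
  λ_6+ρ ↦ (1, 0, 2, 2, 1)
  λ_7+ρ ↦ (2, 1, 0, 3, 1)
  λ_8+ρ ↦ (2, 1, 0, 3, 1)
  λ_9+ρ ↦ (2, 1, 0, 3, 1)
  λ_10+ρ ↦ (0, 1, 2, 1, 2)
  λ_11+ρ ↦ (2, 0, 2, 0, 2)
  λ_12+ρ ↦ (4, 0, 2, 0, 1)
  λ_13+ρ ↦ (0, 1, 2, 1, 2)
  λ_14+ρ ↦ (4, 0, 2, 0, 1)
  λ_15+ρ ↦ (2, 1, 0, 3, 1)
  λ_16+ρ ↦ (1, 0, 2, 2, 1)
  λ_17+ρ ↦ (1, 0, 2, 2, 1)
  λ_18+ρ ↦ (2, 2, 1, 2, 0)

Partition of {1..18} into 6 W_7-dot-orbits:

[[1, 5, 10, 13], [2, 3, 6, 16, 17], [4, 7, 8, 9, 15], [11], [12, 14], [18]]


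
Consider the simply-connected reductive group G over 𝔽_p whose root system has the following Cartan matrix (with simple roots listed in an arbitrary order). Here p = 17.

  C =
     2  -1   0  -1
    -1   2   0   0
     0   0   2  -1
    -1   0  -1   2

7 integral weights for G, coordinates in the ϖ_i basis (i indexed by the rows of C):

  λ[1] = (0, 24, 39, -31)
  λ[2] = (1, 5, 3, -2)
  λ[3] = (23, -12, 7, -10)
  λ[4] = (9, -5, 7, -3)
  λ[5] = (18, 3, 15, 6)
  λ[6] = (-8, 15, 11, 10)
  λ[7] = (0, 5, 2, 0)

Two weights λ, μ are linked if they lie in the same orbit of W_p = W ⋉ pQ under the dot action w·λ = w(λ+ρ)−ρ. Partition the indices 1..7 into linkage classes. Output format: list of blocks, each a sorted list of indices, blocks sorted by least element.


Type A_4, rank 4, |W|=120; reorder rows/cols to standard.

Folding the 7 weights λ_j+ρ into Ā_17 (reps in the given 4-coord order):

  λ_1+ρ ↦ (4, 4, 6, 2);  λ_2+ρ ↦ (1, 6, 3, 1);  λ_3+ρ ↦ (4, 4, 6, 2);  λ_4+ρ ↦ (4, 4, 6, 2);  λ_5+ρ ↦ (4, 4, 6, 2);  λ_6+ρ ↦ (1, 6, 3, 1);  λ_7+ρ ↦ (1, 6, 3, 1)

The 7 indices split into 2 linkage classes (same alcove rep ⇔ same W_17-dot-orbit):

[[1, 3, 4, 5], [2, 6, 7]]


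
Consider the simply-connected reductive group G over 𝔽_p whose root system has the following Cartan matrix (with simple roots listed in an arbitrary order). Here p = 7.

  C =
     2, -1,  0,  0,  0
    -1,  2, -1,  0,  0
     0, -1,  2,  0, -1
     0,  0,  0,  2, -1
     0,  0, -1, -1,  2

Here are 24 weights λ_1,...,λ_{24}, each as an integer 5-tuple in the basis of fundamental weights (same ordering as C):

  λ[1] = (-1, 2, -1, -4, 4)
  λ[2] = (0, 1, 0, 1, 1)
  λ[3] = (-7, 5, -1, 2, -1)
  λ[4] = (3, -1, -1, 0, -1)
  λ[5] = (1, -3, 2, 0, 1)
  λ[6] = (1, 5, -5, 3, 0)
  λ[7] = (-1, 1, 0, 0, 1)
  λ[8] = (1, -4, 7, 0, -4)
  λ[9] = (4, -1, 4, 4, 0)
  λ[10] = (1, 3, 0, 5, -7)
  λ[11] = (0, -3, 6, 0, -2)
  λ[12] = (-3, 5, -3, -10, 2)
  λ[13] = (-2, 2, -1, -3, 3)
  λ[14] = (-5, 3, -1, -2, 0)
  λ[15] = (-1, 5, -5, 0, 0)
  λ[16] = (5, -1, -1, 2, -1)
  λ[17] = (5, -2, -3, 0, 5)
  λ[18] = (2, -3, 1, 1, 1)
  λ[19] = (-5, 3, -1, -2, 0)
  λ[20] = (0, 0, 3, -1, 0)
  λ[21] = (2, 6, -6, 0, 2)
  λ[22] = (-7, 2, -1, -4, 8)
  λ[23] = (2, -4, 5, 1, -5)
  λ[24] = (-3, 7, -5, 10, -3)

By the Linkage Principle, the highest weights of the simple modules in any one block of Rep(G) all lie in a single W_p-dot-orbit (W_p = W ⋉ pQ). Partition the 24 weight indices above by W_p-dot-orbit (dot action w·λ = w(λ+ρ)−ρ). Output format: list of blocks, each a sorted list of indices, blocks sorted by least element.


Dynkin diagram of C (from the 8 off-diagonal −1 entries): A_5.

Folding the 24 weights λ_j+ρ into Ā_7 (reps in the given 5-coord order):

    λ_1 → (1, 2, 0, 2, 2)
    λ_2 → (0, 2, 1, 1, 2)
    λ_3 → (4, 0, 0, 1, 0)
    λ_4 → (4, 0, 0, 1, 0)
    λ_5 → (0, 2, 1, 1, 2)
    λ_6 → (0, 2, 1, 1, 2)
    λ_7 → (0, 2, 1, 1, 2)
    λ_8 → (0, 2, 2, 1, 1)
    λ_9 → (0, 2, 2, 1, 1)
    λ_10 → (1, 1, 4, 0, 1)
    λ_11 → (1, 1, 4, 0, 1)
    λ_12 → (0, 2, 2, 1, 1)
    λ_13 → (1, 2, 0, 2, 2)
    λ_14 → (4, 0, 0, 1, 0)
    λ_15 → (0, 2, 1, 2, 1)
    λ_16 → (4, 0, 0, 1, 0)
    λ_17 → (0, 2, 1, 2, 1)
    λ_18 → (1, 2, 0, 2, 2)
    λ_19 → (4, 0, 0, 1, 0)
    λ_20 → (1, 1, 4, 0, 1)
    λ_21 → (0, 2, 2, 1, 1)
    λ_22 → (0, 2, 1, 2, 1)
    λ_23 → (0, 2, 1, 2, 1)
    λ_24 → (0, 2, 2, 1, 1)

6 distinct reps among the 24 weights ⇒ 6 W_7-linkage classes:

[[1, 13, 18], [2, 5, 6, 7], [3, 4, 14, 16, 19], [8, 9, 12, 21, 24], [10, 11, 20], [15, 17, 22, 23]]


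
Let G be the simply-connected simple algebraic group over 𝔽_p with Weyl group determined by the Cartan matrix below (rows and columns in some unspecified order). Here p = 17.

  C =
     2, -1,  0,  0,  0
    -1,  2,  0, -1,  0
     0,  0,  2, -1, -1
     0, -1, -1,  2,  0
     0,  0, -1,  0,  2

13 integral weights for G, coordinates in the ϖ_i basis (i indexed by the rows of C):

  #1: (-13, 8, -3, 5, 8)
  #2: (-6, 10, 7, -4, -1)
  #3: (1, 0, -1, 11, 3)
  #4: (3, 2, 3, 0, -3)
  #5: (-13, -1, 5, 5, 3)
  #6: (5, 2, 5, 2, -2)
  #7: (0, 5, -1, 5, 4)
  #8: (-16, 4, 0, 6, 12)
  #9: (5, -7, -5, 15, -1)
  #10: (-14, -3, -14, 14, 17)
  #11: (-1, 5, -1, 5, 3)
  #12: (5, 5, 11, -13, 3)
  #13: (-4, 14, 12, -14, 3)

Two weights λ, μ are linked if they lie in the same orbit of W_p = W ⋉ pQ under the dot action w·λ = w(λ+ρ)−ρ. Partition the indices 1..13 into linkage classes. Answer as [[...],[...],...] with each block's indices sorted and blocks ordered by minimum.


Type A_5, rank 5, |W|=720; reorder rows/cols to standard.

Ā_17 reps of the 13 weights (A_5, coords as presented):

  1: (4, 3, 2, 1, 2);  2: (5, 3, 5, 3, 0);  3: (0, 1, 0, 12, 2);  4: (4, 3, 2, 1, 2);  5: (0, 6, 0, 6, 4);  6: (5, 3, 5, 3, 0);  7: (0, 6, 0, 6, 4);  8: (4, 3, 2, 1, 2);  9: (0, 6, 0, 6, 4);  10: (0, 1, 0, 12, 2);  11: (0, 6, 0, 6, 4);  12: (0, 6, 0, 6, 4);  13: (0, 1, 0, 12, 2)

These 13 weights hit 4 W_17-dot-orbits; sizes (3, 2, 3, 5):

[[1, 4, 8], [2, 6], [3, 10, 13], [5, 7, 9, 11, 12]]
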